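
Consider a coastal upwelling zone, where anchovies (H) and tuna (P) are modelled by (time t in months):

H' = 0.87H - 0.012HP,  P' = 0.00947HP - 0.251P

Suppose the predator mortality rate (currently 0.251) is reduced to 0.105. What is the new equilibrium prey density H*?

H* ≈ 11.1

At the interior fixed point, setting dP/dt = 0 with P > 0 fixes H* = (predator death rate)/(HP coefficient) — independent of the other coefficients.
With the change, H* = 0.105/0.00947 = 11.1; it falls from 26.5.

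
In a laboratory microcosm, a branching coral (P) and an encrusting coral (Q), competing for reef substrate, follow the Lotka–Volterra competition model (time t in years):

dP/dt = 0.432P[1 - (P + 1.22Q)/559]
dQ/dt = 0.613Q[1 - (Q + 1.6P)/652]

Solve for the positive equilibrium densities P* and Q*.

Setting both brackets to zero gives the nullclines P + 1.22Q = 559 and 1.6P + Q = 652.
Substituting Q = 652 - 1.6P into the first: P(1 - 1.22·1.6) = 559 - 1.22·652.
So P* = -236/-0.952 = 248, and then Q* = 652 - 1.6·248 = 255.

P* ≈ 248, Q* ≈ 255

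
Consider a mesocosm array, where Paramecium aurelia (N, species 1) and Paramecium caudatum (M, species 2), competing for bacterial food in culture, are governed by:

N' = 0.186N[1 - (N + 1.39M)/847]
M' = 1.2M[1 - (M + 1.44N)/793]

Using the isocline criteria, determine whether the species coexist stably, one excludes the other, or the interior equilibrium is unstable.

unstable coexistence (outcome depends on initial conditions)

Compare the nullcline intercepts: K1/α12 = 847/1.39 = 609 < K2 = 793; K2/α21 = 793/1.44 = 551 < K1 = 847.
Since both are reversed, neither can invade when rare; the interior point is a saddle.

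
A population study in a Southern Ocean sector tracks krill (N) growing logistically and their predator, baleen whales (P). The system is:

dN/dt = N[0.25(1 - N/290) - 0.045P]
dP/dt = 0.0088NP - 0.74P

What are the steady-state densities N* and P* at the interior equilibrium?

From dP/dt = 0 with P > 0: 0.0088N* = 0.74, so N* = 84.1.
Substitute into dN/dt = 0: 0.25(1 - 84.1/290) = 0.045P*.
The bracket is 0.71, giving P* = 0.178/0.045 = 3.94.

N* ≈ 84.1, P* ≈ 3.94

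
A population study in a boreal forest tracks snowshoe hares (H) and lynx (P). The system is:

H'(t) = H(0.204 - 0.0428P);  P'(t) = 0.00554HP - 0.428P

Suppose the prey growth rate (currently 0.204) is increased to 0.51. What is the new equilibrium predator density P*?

P* ≈ 11.9

At the interior fixed point, setting dH/dt = 0 with H > 0 fixes P* = (prey growth rate)/(HP coefficient) — independent of the other coefficients.
With the change, P* = 0.51/0.0428 = 11.9; it rises from 4.77.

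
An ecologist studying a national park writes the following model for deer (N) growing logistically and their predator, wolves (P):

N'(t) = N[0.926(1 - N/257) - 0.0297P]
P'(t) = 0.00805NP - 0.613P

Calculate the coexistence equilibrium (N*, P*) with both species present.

N* ≈ 76.1, P* ≈ 21.9

From dP/dt = 0 with P > 0: 0.00805N* = 0.613, so N* = 76.1.
Substitute into dN/dt = 0: 0.926(1 - 76.1/257) = 0.0297P*.
The bracket is 0.704, giving P* = 0.652/0.0297 = 21.9.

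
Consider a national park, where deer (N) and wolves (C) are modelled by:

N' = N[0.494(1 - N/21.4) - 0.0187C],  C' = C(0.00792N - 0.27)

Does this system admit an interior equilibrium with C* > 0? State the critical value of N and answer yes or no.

The predator equation gives dC/dt > 0 only when N > 0.27/0.00792 = 34.1.
Without the predator, N → K = 21.4. Since 21.4 < 34.1, the predator cannot invade.

Threshold N = 34.1; K < 34.1, so no, the predator goes extinct.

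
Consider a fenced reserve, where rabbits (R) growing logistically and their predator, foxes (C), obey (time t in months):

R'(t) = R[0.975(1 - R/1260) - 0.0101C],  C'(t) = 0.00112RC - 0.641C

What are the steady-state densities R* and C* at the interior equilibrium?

R* ≈ 572, C* ≈ 52.7

From dC/dt = 0 with C > 0: 0.00112R* = 0.641, so R* = 572.
Substitute into dR/dt = 0: 0.975(1 - 572/1260) = 0.0101C*.
The bracket is 0.546, giving C* = 0.532/0.0101 = 52.7.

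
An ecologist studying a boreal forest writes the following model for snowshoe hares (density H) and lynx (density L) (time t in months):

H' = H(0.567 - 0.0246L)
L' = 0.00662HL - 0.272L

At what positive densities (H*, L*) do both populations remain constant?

H* ≈ 41.1, L* ≈ 23

Set dL/dt = 0 with L > 0: 0.00662H - 0.272 = 0, so H* = 0.272/0.00662 = 41.1.
Set dH/dt = 0 with H > 0: 0.567 - 0.0246L = 0, so L* = 0.567/0.0246 = 23.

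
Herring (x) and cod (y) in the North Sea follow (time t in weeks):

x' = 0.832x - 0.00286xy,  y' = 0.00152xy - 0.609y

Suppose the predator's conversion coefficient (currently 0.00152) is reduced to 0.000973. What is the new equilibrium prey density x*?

At the interior fixed point, setting dy/dt = 0 with y > 0 fixes x* = (predator death rate)/(xy coefficient) — independent of the other coefficients.
With the change, x* = 0.609/0.000973 = 626; it rises from 401.

x* ≈ 626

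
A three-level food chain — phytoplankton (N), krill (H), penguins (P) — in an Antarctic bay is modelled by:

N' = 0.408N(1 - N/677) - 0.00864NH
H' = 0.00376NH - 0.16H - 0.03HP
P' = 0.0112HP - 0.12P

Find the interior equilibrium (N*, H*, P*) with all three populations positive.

From dP/dt = 0: 0.0112H* = 0.12, so H* = 10.7.
From dN/dt = 0: 0.408(1 - N*/677) = 0.00864·10.7, giving N* = 677·(1 - 0.227) = 523.
From dH/dt = 0: 0.00376·523 - 0.16 = 0.03P*, so P* = 1.81/0.03 = 60.3.

N* ≈ 523, H* ≈ 10.7, P* ≈ 60.3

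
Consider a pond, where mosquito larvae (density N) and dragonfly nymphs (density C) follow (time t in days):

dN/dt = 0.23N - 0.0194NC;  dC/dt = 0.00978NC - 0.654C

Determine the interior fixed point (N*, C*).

N* ≈ 66.9, C* ≈ 11.9

Set dC/dt = 0 with C > 0: 0.00978N - 0.654 = 0, so N* = 0.654/0.00978 = 66.9.
Set dN/dt = 0 with N > 0: 0.23 - 0.0194C = 0, so C* = 0.23/0.0194 = 11.9.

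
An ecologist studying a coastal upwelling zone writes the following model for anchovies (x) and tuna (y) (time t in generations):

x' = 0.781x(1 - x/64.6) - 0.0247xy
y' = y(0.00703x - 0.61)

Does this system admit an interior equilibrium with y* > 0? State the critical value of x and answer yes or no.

Threshold x = 86.8; K < 86.8, so no, the predator goes extinct.

The predator equation gives dy/dt > 0 only when x > 0.61/0.00703 = 86.8.
Without the predator, x → K = 64.6. Since 64.6 < 86.8, the predator cannot invade.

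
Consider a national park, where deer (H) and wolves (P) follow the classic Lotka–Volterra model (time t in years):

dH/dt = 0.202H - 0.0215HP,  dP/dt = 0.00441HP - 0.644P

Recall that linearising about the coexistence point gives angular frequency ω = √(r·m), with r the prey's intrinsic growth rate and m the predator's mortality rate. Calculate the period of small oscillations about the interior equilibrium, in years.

T ≈ 17.4 years

Here r = 0.202 and m = 0.644, so r·m = 0.13.
ω = √0.13 = 0.361 per year, hence T = 2π/ω ≈ 17.4 years.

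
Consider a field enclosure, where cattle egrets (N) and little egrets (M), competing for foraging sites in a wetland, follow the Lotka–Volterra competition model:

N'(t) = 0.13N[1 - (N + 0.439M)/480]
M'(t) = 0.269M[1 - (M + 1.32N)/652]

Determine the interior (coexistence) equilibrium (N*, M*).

Setting both brackets to zero gives the nullclines N + 0.439M = 480 and 1.32N + M = 652.
Substituting M = 652 - 1.32N into the first: N(1 - 0.439·1.32) = 480 - 0.439·652.
So N* = 194/0.421 = 461, and then M* = 652 - 1.32·461 = 43.8.

N* ≈ 461, M* ≈ 43.8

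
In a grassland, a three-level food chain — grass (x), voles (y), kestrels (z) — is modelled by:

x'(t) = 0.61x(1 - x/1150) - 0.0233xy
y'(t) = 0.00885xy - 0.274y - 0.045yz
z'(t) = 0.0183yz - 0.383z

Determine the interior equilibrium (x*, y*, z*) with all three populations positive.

From dz/dt = 0: 0.0183y* = 0.383, so y* = 20.9.
From dx/dt = 0: 0.61(1 - x*/1150) = 0.0233·20.9, giving x* = 1150·(1 - 0.799) = 231.
From dy/dt = 0: 0.00885·231 - 0.274 = 0.045z*, so z* = 1.77/0.045 = 39.3.

x* ≈ 231, y* ≈ 20.9, z* ≈ 39.3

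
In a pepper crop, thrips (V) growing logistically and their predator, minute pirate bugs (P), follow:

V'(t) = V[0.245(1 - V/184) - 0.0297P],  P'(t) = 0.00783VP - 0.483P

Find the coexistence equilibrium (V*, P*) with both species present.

V* ≈ 61.7, P* ≈ 5.48

From dP/dt = 0 with P > 0: 0.00783V* = 0.483, so V* = 61.7.
Substitute into dV/dt = 0: 0.245(1 - 61.7/184) = 0.0297P*.
The bracket is 0.665, giving P* = 0.163/0.0297 = 5.48.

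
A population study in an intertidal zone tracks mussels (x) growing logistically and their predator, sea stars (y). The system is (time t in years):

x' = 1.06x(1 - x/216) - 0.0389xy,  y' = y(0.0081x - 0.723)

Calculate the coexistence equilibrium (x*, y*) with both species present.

From dy/dt = 0 with y > 0: 0.0081x* = 0.723, so x* = 89.3.
Substitute into dx/dt = 0: 1.06(1 - 89.3/216) = 0.0389y*.
The bracket is 0.587, giving y* = 0.622/0.0389 = 16.

x* ≈ 89.3, y* ≈ 16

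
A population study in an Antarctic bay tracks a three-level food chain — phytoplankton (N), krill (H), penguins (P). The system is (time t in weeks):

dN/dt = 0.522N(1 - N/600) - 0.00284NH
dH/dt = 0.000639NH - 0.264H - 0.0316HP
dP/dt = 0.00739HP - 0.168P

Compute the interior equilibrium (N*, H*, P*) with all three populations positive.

N* ≈ 526, H* ≈ 22.7, P* ≈ 2.28

From dP/dt = 0: 0.00739H* = 0.168, so H* = 22.7.
From dN/dt = 0: 0.522(1 - N*/600) = 0.00284·22.7, giving N* = 600·(1 - 0.124) = 526.
From dH/dt = 0: 0.000639·526 - 0.264 = 0.0316P*, so P* = 0.072/0.0316 = 2.28.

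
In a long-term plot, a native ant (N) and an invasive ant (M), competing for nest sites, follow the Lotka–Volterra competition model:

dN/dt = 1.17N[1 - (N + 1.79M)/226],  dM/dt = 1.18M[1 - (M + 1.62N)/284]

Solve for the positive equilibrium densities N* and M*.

N* ≈ 149, M* ≈ 43.2

Setting both brackets to zero gives the nullclines N + 1.79M = 226 and 1.62N + M = 284.
Substituting M = 284 - 1.62N into the first: N(1 - 1.79·1.62) = 226 - 1.79·284.
So N* = -282/-1.9 = 149, and then M* = 284 - 1.62·149 = 43.2.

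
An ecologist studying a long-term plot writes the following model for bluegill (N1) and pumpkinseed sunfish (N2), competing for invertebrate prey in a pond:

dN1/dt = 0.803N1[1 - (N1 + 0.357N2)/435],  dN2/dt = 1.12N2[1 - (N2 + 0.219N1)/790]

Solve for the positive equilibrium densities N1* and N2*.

Setting both brackets to zero gives the nullclines N1 + 0.357N2 = 435 and 0.219N1 + N2 = 790.
Substituting N2 = 790 - 0.219N1 into the first: N1(1 - 0.357·0.219) = 435 - 0.357·790.
So N1* = 153/0.922 = 166, and then N2* = 790 - 0.219·166 = 754.

N1* ≈ 166, N2* ≈ 754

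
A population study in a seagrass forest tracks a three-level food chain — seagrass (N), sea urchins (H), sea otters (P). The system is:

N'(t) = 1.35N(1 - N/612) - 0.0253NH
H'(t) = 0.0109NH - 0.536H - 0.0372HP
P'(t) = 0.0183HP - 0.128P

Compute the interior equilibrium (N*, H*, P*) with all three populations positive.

From dP/dt = 0: 0.0183H* = 0.128, so H* = 6.99.
From dN/dt = 0: 1.35(1 - N*/612) = 0.0253·6.99, giving N* = 612·(1 - 0.131) = 532.
From dH/dt = 0: 0.0109·532 - 0.536 = 0.0372P*, so P* = 5.26/0.0372 = 141.

N* ≈ 532, H* ≈ 6.99, P* ≈ 141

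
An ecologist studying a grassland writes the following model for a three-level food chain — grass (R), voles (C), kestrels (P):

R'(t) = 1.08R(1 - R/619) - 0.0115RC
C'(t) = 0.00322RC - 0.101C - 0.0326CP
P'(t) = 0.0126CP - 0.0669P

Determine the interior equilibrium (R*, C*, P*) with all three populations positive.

R* ≈ 584, C* ≈ 5.31, P* ≈ 54.6

From dP/dt = 0: 0.0126C* = 0.0669, so C* = 5.31.
From dR/dt = 0: 1.08(1 - R*/619) = 0.0115·5.31, giving R* = 619·(1 - 0.0565) = 584.
From dC/dt = 0: 0.00322·584 - 0.101 = 0.0326P*, so P* = 1.78/0.0326 = 54.6.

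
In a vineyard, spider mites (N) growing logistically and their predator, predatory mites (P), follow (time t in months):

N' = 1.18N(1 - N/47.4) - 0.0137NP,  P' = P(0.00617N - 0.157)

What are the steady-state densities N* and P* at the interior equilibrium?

From dP/dt = 0 with P > 0: 0.00617N* = 0.157, so N* = 25.4.
Substitute into dN/dt = 0: 1.18(1 - 25.4/47.4) = 0.0137P*.
The bracket is 0.463, giving P* = 0.547/0.0137 = 39.9.

N* ≈ 25.4, P* ≈ 39.9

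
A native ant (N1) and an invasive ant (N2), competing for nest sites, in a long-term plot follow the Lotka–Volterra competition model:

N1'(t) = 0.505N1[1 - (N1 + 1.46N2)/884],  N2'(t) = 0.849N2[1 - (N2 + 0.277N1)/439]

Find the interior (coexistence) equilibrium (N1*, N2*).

Setting both brackets to zero gives the nullclines N1 + 1.46N2 = 884 and 0.277N1 + N2 = 439.
Substituting N2 = 439 - 0.277N1 into the first: N1(1 - 1.46·0.277) = 884 - 1.46·439.
So N1* = 243/0.596 = 408, and then N2* = 439 - 0.277·408 = 326.

N1* ≈ 408, N2* ≈ 326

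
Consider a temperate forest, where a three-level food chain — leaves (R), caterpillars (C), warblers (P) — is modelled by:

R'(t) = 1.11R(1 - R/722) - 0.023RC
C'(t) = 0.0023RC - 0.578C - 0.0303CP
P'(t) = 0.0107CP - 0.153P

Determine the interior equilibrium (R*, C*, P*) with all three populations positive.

R* ≈ 508, C* ≈ 14.3, P* ≈ 19.5

From dP/dt = 0: 0.0107C* = 0.153, so C* = 14.3.
From dR/dt = 0: 1.11(1 - R*/722) = 0.023·14.3, giving R* = 722·(1 - 0.296) = 508.
From dC/dt = 0: 0.0023·508 - 0.578 = 0.0303P*, so P* = 0.591/0.0303 = 19.5.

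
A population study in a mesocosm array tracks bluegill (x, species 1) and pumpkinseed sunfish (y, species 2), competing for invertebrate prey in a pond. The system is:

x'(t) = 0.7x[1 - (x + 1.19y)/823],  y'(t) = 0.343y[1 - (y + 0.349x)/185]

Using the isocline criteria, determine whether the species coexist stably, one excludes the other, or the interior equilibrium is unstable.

Compare the nullcline intercepts: K1/α12 = 823/1.19 = 692 > K2 = 185; K2/α21 = 185/0.349 = 530 < K1 = 823.
Since the inequalities point opposite ways, species 1 can invade but species 2 cannot.

species 1 excludes species 2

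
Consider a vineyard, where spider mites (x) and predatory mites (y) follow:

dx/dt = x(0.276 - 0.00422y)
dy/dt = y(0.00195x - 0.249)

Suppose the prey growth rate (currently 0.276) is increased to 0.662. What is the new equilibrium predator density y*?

At the interior fixed point, setting dx/dt = 0 with x > 0 fixes y* = (prey growth rate)/(xy coefficient) — independent of the other coefficients.
With the change, y* = 0.662/0.00422 = 157; it rises from 65.4.

y* ≈ 157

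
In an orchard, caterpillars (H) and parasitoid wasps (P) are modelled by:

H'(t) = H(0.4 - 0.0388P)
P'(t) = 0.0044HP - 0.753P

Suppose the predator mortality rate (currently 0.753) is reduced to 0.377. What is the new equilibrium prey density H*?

H* ≈ 85.7

At the interior fixed point, setting dP/dt = 0 with P > 0 fixes H* = (predator death rate)/(HP coefficient) — independent of the other coefficients.
With the change, H* = 0.377/0.0044 = 85.7; it falls from 171.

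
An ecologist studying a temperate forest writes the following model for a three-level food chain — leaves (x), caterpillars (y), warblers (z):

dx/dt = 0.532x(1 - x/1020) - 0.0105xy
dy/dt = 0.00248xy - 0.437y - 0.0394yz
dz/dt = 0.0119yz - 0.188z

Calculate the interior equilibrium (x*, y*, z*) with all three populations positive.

From dz/dt = 0: 0.0119y* = 0.188, so y* = 15.8.
From dx/dt = 0: 0.532(1 - x*/1020) = 0.0105·15.8, giving x* = 1020·(1 - 0.312) = 702.
From dy/dt = 0: 0.00248·702 - 0.437 = 0.0394z*, so z* = 1.3/0.0394 = 33.1.

x* ≈ 702, y* ≈ 15.8, z* ≈ 33.1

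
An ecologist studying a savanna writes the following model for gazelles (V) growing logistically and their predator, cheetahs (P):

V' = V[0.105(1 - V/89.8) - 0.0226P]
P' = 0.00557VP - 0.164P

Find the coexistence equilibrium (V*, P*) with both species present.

From dP/dt = 0 with P > 0: 0.00557V* = 0.164, so V* = 29.4.
Substitute into dV/dt = 0: 0.105(1 - 29.4/89.8) = 0.0226P*.
The bracket is 0.672, giving P* = 0.0706/0.0226 = 3.12.

V* ≈ 29.4, P* ≈ 3.12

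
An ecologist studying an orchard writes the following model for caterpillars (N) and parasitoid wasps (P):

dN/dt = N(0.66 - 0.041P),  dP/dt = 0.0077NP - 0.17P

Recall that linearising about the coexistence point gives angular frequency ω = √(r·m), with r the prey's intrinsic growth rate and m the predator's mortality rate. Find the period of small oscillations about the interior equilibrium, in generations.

Here r = 0.66 and m = 0.17, so r·m = 0.112.
ω = √0.112 = 0.335 per generation, hence T = 2π/ω ≈ 18.8 generations.

T ≈ 18.8 generations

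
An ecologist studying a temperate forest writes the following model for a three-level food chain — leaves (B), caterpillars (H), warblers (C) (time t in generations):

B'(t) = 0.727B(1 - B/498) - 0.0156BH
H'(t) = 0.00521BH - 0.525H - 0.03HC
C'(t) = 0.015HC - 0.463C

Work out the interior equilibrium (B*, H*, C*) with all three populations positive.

B* ≈ 168, H* ≈ 30.9, C* ≈ 11.7

From dC/dt = 0: 0.015H* = 0.463, so H* = 30.9.
From dB/dt = 0: 0.727(1 - B*/498) = 0.0156·30.9, giving B* = 498·(1 - 0.662) = 168.
From dH/dt = 0: 0.00521·168 - 0.525 = 0.03C*, so C* = 0.351/0.03 = 11.7.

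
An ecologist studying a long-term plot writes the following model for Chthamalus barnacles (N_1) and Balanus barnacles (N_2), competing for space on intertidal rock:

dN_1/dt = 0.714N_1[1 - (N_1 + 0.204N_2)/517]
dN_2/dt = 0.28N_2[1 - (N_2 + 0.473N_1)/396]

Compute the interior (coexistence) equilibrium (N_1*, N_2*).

N_1* ≈ 483, N_2* ≈ 168

Setting both brackets to zero gives the nullclines N_1 + 0.204N_2 = 517 and 0.473N_1 + N_2 = 396.
Substituting N_2 = 396 - 0.473N_1 into the first: N_1(1 - 0.204·0.473) = 517 - 0.204·396.
So N_1* = 436/0.904 = 483, and then N_2* = 396 - 0.473·483 = 168.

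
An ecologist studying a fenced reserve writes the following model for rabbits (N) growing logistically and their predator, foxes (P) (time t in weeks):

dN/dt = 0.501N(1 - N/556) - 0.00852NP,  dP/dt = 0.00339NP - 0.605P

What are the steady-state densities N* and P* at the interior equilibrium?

N* ≈ 178, P* ≈ 39.9

From dP/dt = 0 with P > 0: 0.00339N* = 0.605, so N* = 178.
Substitute into dN/dt = 0: 0.501(1 - 178/556) = 0.00852P*.
The bracket is 0.679, giving P* = 0.34/0.00852 = 39.9.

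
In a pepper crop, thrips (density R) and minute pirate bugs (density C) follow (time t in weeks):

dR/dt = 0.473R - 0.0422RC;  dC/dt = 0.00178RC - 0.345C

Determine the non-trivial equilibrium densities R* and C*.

Set dC/dt = 0 with C > 0: 0.00178R - 0.345 = 0, so R* = 0.345/0.00178 = 194.
Set dR/dt = 0 with R > 0: 0.473 - 0.0422C = 0, so C* = 0.473/0.0422 = 11.2.

R* ≈ 194, C* ≈ 11.2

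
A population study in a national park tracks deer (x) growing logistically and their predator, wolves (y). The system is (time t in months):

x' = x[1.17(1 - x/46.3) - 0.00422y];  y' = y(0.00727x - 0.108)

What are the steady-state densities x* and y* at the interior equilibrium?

x* ≈ 14.9, y* ≈ 188

From dy/dt = 0 with y > 0: 0.00727x* = 0.108, so x* = 14.9.
Substitute into dx/dt = 0: 1.17(1 - 14.9/46.3) = 0.00422y*.
The bracket is 0.679, giving y* = 0.795/0.00422 = 188.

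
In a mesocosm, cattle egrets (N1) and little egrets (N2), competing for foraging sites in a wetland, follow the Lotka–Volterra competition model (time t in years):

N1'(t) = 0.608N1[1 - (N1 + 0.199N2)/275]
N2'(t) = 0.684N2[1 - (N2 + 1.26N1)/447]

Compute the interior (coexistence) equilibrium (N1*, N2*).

Setting both brackets to zero gives the nullclines N1 + 0.199N2 = 275 and 1.26N1 + N2 = 447.
Substituting N2 = 447 - 1.26N1 into the first: N1(1 - 0.199·1.26) = 275 - 0.199·447.
So N1* = 186/0.749 = 248, and then N2* = 447 - 1.26·248 = 134.

N1* ≈ 248, N2* ≈ 134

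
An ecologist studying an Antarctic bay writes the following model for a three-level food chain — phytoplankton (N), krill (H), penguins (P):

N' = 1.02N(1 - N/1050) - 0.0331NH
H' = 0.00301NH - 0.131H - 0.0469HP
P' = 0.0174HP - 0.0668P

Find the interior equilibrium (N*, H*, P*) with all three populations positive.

N* ≈ 919, H* ≈ 3.84, P* ≈ 56.2

From dP/dt = 0: 0.0174H* = 0.0668, so H* = 3.84.
From dN/dt = 0: 1.02(1 - N*/1050) = 0.0331·3.84, giving N* = 1050·(1 - 0.125) = 919.
From dH/dt = 0: 0.00301·919 - 0.131 = 0.0469P*, so P* = 2.64/0.0469 = 56.2.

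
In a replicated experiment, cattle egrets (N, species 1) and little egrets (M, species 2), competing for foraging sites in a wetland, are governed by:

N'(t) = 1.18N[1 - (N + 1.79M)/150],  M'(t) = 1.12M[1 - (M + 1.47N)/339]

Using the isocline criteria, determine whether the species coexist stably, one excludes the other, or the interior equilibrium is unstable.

Compare the nullcline intercepts: K1/α12 = 150/1.79 = 83.8 < K2 = 339; K2/α21 = 339/1.47 = 231 > K1 = 150.
Since the inequalities point opposite ways, species 2 can invade but species 1 cannot.

species 2 excludes species 1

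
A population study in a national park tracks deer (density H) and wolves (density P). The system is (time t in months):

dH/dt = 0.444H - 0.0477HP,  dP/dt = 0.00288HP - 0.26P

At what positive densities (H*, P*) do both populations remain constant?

H* ≈ 90.3, P* ≈ 9.31

Set dP/dt = 0 with P > 0: 0.00288H - 0.26 = 0, so H* = 0.26/0.00288 = 90.3.
Set dH/dt = 0 with H > 0: 0.444 - 0.0477P = 0, so P* = 0.444/0.0477 = 9.31.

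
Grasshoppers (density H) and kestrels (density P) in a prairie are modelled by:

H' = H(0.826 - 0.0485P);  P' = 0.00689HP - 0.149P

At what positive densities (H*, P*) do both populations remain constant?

H* ≈ 21.6, P* ≈ 17

Set dP/dt = 0 with P > 0: 0.00689H - 0.149 = 0, so H* = 0.149/0.00689 = 21.6.
Set dH/dt = 0 with H > 0: 0.826 - 0.0485P = 0, so P* = 0.826/0.0485 = 17.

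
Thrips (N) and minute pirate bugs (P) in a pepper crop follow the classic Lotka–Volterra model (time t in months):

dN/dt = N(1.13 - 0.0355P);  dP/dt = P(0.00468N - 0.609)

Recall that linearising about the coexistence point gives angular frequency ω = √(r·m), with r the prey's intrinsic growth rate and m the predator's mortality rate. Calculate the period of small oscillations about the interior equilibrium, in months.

T ≈ 7.57 months

Here r = 1.13 and m = 0.609, so r·m = 0.688.
ω = √0.688 = 0.83 per month, hence T = 2π/ω ≈ 7.57 months.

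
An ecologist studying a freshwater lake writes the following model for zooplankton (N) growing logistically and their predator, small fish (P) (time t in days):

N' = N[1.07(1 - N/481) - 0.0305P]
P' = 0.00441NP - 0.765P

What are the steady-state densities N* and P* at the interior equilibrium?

From dP/dt = 0 with P > 0: 0.00441N* = 0.765, so N* = 173.
Substitute into dN/dt = 0: 1.07(1 - 173/481) = 0.0305P*.
The bracket is 0.639, giving P* = 0.684/0.0305 = 22.4.

N* ≈ 173, P* ≈ 22.4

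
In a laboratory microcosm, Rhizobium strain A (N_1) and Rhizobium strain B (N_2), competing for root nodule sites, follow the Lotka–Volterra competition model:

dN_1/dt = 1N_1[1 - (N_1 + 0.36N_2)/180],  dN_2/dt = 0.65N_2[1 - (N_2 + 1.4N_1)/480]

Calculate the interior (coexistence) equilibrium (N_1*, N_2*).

N_1* ≈ 14.5, N_2* ≈ 460

Setting both brackets to zero gives the nullclines N_1 + 0.36N_2 = 180 and 1.4N_1 + N_2 = 480.
Substituting N_2 = 480 - 1.4N_1 into the first: N_1(1 - 0.36·1.4) = 180 - 0.36·480.
So N_1* = 7.2/0.496 = 14.5, and then N_2* = 480 - 1.4·14.5 = 460.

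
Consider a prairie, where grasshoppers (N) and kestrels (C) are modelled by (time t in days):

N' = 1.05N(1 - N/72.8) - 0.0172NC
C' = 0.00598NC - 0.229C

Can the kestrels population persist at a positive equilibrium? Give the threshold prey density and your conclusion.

The predator equation gives dC/dt > 0 only when N > 0.229/0.00598 = 38.3.
Without the predator, N → K = 72.8. Since 72.8 > 38.3, the predator can invade and persist.

Threshold N = 38.3; K > 38.3, so yes, the predator persists.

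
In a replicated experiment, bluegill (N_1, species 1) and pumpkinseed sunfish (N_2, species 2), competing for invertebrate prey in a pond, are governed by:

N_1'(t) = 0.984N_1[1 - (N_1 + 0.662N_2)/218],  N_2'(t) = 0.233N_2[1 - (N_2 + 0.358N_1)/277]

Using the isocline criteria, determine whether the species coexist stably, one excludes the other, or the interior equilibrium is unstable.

stable coexistence

Compare the nullcline intercepts: K1/α12 = 218/0.662 = 329 > K2 = 277; K2/α21 = 277/0.358 = 774 > K1 = 218.
Since both inequalities hold, each species can invade when rare, so the interior equilibrium is stable.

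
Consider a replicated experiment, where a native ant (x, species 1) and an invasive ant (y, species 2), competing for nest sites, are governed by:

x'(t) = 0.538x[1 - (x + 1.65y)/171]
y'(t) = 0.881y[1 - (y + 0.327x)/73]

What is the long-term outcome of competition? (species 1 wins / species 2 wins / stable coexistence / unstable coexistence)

stable coexistence

Compare the nullcline intercepts: K1/α12 = 171/1.65 = 104 > K2 = 73; K2/α21 = 73/0.327 = 223 > K1 = 171.
Since both inequalities hold, each species can invade when rare, so the interior equilibrium is stable.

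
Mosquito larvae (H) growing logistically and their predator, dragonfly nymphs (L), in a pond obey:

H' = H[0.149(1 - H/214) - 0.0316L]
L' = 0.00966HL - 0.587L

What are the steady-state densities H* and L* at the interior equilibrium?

From dL/dt = 0 with L > 0: 0.00966H* = 0.587, so H* = 60.8.
Substitute into dH/dt = 0: 0.149(1 - 60.8/214) = 0.0316L*.
The bracket is 0.716, giving L* = 0.107/0.0316 = 3.38.

H* ≈ 60.8, L* ≈ 3.38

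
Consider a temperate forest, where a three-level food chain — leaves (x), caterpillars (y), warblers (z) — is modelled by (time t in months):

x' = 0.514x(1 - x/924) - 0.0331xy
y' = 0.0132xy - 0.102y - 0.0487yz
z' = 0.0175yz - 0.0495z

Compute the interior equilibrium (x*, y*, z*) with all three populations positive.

x* ≈ 756, y* ≈ 2.83, z* ≈ 203

From dz/dt = 0: 0.0175y* = 0.0495, so y* = 2.83.
From dx/dt = 0: 0.514(1 - x*/924) = 0.0331·2.83, giving x* = 924·(1 - 0.182) = 756.
From dy/dt = 0: 0.0132·756 - 0.102 = 0.0487z*, so z* = 9.87/0.0487 = 203.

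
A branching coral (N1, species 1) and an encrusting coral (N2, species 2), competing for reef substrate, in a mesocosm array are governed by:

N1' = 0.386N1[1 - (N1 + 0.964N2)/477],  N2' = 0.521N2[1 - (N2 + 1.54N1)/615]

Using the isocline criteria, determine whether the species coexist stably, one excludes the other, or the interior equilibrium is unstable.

Compare the nullcline intercepts: K1/α12 = 477/0.964 = 495 < K2 = 615; K2/α21 = 615/1.54 = 399 < K1 = 477.
Since both are reversed, neither can invade when rare; the interior point is a saddle.

unstable coexistence (outcome depends on initial conditions)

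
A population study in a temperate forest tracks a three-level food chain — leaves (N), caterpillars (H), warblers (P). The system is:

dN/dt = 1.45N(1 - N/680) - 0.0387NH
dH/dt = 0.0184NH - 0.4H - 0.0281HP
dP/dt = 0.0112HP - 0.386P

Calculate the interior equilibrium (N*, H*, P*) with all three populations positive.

N* ≈ 54.5, H* ≈ 34.5, P* ≈ 21.5

From dP/dt = 0: 0.0112H* = 0.386, so H* = 34.5.
From dN/dt = 0: 1.45(1 - N*/680) = 0.0387·34.5, giving N* = 680·(1 - 0.92) = 54.5.
From dH/dt = 0: 0.0184·54.5 - 0.4 = 0.0281P*, so P* = 0.603/0.0281 = 21.5.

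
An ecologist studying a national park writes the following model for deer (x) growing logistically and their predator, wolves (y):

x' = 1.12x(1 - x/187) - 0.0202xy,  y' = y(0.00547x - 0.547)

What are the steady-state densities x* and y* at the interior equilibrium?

From dy/dt = 0 with y > 0: 0.00547x* = 0.547, so x* = 100.
Substitute into dx/dt = 0: 1.12(1 - 100/187) = 0.0202y*.
The bracket is 0.465, giving y* = 0.521/0.0202 = 25.8.

x* ≈ 100, y* ≈ 25.8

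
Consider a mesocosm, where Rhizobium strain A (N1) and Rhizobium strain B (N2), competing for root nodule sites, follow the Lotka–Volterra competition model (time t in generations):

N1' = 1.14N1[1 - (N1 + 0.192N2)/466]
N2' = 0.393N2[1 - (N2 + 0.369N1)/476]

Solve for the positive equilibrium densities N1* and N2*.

N1* ≈ 403, N2* ≈ 327

Setting both brackets to zero gives the nullclines N1 + 0.192N2 = 466 and 0.369N1 + N2 = 476.
Substituting N2 = 476 - 0.369N1 into the first: N1(1 - 0.192·0.369) = 466 - 0.192·476.
So N1* = 375/0.929 = 403, and then N2* = 476 - 0.369·403 = 327.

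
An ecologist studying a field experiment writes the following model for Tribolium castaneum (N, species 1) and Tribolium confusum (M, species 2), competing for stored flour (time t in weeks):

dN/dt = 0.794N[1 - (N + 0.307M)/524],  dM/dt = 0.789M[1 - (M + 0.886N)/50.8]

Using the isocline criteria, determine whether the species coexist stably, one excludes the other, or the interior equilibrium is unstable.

Compare the nullcline intercepts: K1/α12 = 524/0.307 = 1710 > K2 = 50.8; K2/α21 = 50.8/0.886 = 57.3 < K1 = 524.
Since the inequalities point opposite ways, species 1 can invade but species 2 cannot.

species 1 excludes species 2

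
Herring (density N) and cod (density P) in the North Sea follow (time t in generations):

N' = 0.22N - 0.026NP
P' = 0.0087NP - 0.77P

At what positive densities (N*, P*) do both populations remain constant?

N* ≈ 88.5, P* ≈ 8.46

Set dP/dt = 0 with P > 0: 0.0087N - 0.77 = 0, so N* = 0.77/0.0087 = 88.5.
Set dN/dt = 0 with N > 0: 0.22 - 0.026P = 0, so P* = 0.22/0.026 = 8.46.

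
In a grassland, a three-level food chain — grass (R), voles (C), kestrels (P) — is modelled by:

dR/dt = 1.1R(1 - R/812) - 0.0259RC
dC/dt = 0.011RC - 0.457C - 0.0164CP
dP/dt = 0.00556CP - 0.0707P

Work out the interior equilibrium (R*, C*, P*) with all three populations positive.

R* ≈ 569, C* ≈ 12.7, P* ≈ 354

From dP/dt = 0: 0.00556C* = 0.0707, so C* = 12.7.
From dR/dt = 0: 1.1(1 - R*/812) = 0.0259·12.7, giving R* = 812·(1 - 0.299) = 569.
From dC/dt = 0: 0.011·569 - 0.457 = 0.0164P*, so P* = 5.8/0.0164 = 354.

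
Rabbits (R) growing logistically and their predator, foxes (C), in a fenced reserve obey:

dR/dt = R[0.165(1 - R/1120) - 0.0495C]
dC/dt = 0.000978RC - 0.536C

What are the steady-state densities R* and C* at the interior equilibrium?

From dC/dt = 0 with C > 0: 0.000978R* = 0.536, so R* = 548.
Substitute into dR/dt = 0: 0.165(1 - 548/1120) = 0.0495C*.
The bracket is 0.511, giving C* = 0.0843/0.0495 = 1.7.

R* ≈ 548, C* ≈ 1.7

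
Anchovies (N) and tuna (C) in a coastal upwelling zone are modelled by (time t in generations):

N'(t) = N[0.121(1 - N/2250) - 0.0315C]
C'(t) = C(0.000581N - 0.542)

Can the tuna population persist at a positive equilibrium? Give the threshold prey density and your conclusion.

Threshold N = 933; K > 933, so yes, the predator persists.

The predator equation gives dC/dt > 0 only when N > 0.542/0.000581 = 933.
Without the predator, N → K = 2250. Since 2250 > 933, the predator can invade and persist.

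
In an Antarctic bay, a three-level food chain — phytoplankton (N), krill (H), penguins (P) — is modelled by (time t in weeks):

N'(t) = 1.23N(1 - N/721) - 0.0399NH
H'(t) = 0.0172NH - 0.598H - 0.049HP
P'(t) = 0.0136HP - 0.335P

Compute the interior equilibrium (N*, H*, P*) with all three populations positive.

N* ≈ 145, H* ≈ 24.6, P* ≈ 38.7

From dP/dt = 0: 0.0136H* = 0.335, so H* = 24.6.
From dN/dt = 0: 1.23(1 - N*/721) = 0.0399·24.6, giving N* = 721·(1 - 0.799) = 145.
From dH/dt = 0: 0.0172·145 - 0.598 = 0.049P*, so P* = 1.89/0.049 = 38.7.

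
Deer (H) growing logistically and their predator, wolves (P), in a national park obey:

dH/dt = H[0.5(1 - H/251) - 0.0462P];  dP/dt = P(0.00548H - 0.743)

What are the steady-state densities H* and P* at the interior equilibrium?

H* ≈ 136, P* ≈ 4.98

From dP/dt = 0 with P > 0: 0.00548H* = 0.743, so H* = 136.
Substitute into dH/dt = 0: 0.5(1 - 136/251) = 0.0462P*.
The bracket is 0.46, giving P* = 0.23/0.0462 = 4.98.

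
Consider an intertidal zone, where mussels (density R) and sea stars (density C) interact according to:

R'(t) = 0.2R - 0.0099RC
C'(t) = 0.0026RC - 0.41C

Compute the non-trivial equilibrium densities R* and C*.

R* ≈ 158, C* ≈ 20.2

Set dC/dt = 0 with C > 0: 0.0026R - 0.41 = 0, so R* = 0.41/0.0026 = 158.
Set dR/dt = 0 with R > 0: 0.2 - 0.0099C = 0, so C* = 0.2/0.0099 = 20.2.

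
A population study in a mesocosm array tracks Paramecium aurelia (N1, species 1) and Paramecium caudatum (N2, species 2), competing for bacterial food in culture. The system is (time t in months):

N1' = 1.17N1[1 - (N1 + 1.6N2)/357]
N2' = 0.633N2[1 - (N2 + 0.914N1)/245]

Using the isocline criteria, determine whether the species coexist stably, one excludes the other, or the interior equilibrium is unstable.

Compare the nullcline intercepts: K1/α12 = 357/1.6 = 223 < K2 = 245; K2/α21 = 245/0.914 = 268 < K1 = 357.
Since both are reversed, neither can invade when rare; the interior point is a saddle.

unstable coexistence (outcome depends on initial conditions)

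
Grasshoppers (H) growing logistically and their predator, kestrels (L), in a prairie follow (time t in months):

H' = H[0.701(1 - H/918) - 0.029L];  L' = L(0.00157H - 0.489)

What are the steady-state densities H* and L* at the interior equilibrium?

From dL/dt = 0 with L > 0: 0.00157H* = 0.489, so H* = 311.
Substitute into dH/dt = 0: 0.701(1 - 311/918) = 0.029L*.
The bracket is 0.661, giving L* = 0.463/0.029 = 16.

H* ≈ 311, L* ≈ 16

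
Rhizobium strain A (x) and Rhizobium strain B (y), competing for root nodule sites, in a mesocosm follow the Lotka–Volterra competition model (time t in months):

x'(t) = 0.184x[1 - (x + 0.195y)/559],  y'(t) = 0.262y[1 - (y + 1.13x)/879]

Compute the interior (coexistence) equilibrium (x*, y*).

x* ≈ 497, y* ≈ 317

Setting both brackets to zero gives the nullclines x + 0.195y = 559 and 1.13x + y = 879.
Substituting y = 879 - 1.13x into the first: x(1 - 0.195·1.13) = 559 - 0.195·879.
So x* = 388/0.78 = 497, and then y* = 879 - 1.13·497 = 317.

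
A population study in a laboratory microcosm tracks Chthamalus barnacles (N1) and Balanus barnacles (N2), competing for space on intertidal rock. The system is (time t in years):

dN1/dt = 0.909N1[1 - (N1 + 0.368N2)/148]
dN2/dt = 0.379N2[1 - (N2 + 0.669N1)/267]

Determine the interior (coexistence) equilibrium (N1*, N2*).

Setting both brackets to zero gives the nullclines N1 + 0.368N2 = 148 and 0.669N1 + N2 = 267.
Substituting N2 = 267 - 0.669N1 into the first: N1(1 - 0.368·0.669) = 148 - 0.368·267.
So N1* = 49.7/0.754 = 66, and then N2* = 267 - 0.669·66 = 223.

N1* ≈ 66, N2* ≈ 223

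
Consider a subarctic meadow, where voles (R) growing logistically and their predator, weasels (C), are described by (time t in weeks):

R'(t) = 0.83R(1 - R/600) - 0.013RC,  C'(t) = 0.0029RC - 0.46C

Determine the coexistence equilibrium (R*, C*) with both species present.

From dC/dt = 0 with C > 0: 0.0029R* = 0.46, so R* = 159.
Substitute into dR/dt = 0: 0.83(1 - 159/600) = 0.013C*.
The bracket is 0.736, giving C* = 0.611/0.013 = 47.

R* ≈ 159, C* ≈ 47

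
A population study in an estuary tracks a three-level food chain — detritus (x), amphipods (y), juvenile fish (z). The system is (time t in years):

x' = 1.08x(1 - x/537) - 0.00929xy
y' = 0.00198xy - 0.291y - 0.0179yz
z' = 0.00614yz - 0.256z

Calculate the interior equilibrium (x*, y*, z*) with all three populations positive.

x* ≈ 344, y* ≈ 41.7, z* ≈ 21.8

From dz/dt = 0: 0.00614y* = 0.256, so y* = 41.7.
From dx/dt = 0: 1.08(1 - x*/537) = 0.00929·41.7, giving x* = 537·(1 - 0.359) = 344.
From dy/dt = 0: 0.00198·344 - 0.291 = 0.0179z*, so z* = 0.391/0.0179 = 21.8.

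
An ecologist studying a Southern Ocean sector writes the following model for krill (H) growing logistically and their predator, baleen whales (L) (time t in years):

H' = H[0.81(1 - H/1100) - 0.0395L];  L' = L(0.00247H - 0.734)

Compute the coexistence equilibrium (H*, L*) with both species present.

From dL/dt = 0 with L > 0: 0.00247H* = 0.734, so H* = 297.
Substitute into dH/dt = 0: 0.81(1 - 297/1100) = 0.0395L*.
The bracket is 0.73, giving L* = 0.591/0.0395 = 15.

H* ≈ 297, L* ≈ 15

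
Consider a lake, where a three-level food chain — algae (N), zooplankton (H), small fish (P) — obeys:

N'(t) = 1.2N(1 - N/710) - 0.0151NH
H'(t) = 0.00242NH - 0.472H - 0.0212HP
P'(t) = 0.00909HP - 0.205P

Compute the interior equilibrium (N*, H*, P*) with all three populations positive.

N* ≈ 509, H* ≈ 22.6, P* ≈ 35.8

From dP/dt = 0: 0.00909H* = 0.205, so H* = 22.6.
From dN/dt = 0: 1.2(1 - N*/710) = 0.0151·22.6, giving N* = 710·(1 - 0.284) = 509.
From dH/dt = 0: 0.00242·509 - 0.472 = 0.0212P*, so P* = 0.759/0.0212 = 35.8.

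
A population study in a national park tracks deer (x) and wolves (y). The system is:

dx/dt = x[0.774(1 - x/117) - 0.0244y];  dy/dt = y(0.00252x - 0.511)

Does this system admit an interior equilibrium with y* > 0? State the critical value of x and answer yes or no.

The predator equation gives dy/dt > 0 only when x > 0.511/0.00252 = 203.
Without the predator, x → K = 117. Since 117 < 203, the predator cannot invade.

Threshold x = 203; K < 203, so no, the predator goes extinct.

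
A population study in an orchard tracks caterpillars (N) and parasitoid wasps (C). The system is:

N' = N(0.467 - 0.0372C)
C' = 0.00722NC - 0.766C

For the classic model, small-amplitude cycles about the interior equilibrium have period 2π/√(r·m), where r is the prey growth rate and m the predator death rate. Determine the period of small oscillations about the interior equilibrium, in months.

Here r = 0.467 and m = 0.766, so r·m = 0.358.
ω = √0.358 = 0.598 per month, hence T = 2π/ω ≈ 10.5 months.

T ≈ 10.5 months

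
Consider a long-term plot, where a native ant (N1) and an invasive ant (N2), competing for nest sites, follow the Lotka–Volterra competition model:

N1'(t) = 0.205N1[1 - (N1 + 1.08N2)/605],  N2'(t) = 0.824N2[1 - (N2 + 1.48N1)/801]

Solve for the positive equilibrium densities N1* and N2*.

Setting both brackets to zero gives the nullclines N1 + 1.08N2 = 605 and 1.48N1 + N2 = 801.
Substituting N2 = 801 - 1.48N1 into the first: N1(1 - 1.08·1.48) = 605 - 1.08·801.
So N1* = -260/-0.598 = 435, and then N2* = 801 - 1.48·435 = 158.

N1* ≈ 435, N2* ≈ 158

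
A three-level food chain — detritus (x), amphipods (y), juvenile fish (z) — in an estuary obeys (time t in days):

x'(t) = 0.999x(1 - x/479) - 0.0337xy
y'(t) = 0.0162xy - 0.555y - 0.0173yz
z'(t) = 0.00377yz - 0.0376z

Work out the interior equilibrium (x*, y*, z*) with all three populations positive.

From dz/dt = 0: 0.00377y* = 0.0376, so y* = 9.97.
From dx/dt = 0: 0.999(1 - x*/479) = 0.0337·9.97, giving x* = 479·(1 - 0.336) = 318.
From dy/dt = 0: 0.0162·318 - 0.555 = 0.0173z*, so z* = 4.59/0.0173 = 266.

x* ≈ 318, y* ≈ 9.97, z* ≈ 266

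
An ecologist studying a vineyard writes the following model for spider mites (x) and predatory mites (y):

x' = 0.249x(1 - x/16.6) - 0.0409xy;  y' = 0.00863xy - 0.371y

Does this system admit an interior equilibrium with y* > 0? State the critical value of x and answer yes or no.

Threshold x = 43; K < 43, so no, the predator goes extinct.

The predator equation gives dy/dt > 0 only when x > 0.371/0.00863 = 43.
Without the predator, x → K = 16.6. Since 16.6 < 43, the predator cannot invade.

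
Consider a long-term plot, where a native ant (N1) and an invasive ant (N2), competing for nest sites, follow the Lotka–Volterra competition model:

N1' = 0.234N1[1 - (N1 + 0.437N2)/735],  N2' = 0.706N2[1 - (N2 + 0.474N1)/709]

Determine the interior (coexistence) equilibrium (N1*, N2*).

N1* ≈ 536, N2* ≈ 455

Setting both brackets to zero gives the nullclines N1 + 0.437N2 = 735 and 0.474N1 + N2 = 709.
Substituting N2 = 709 - 0.474N1 into the first: N1(1 - 0.437·0.474) = 735 - 0.437·709.
So N1* = 425/0.793 = 536, and then N2* = 709 - 0.474·536 = 455.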